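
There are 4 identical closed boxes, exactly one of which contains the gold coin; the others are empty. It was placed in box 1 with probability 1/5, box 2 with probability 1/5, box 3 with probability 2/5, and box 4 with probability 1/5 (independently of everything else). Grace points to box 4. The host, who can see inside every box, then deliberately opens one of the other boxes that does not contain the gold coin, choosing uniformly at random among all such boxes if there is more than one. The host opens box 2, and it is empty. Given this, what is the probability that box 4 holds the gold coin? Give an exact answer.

Condition on the true location of the gold coin.
If it is in box 1 (prior 1/5): the host has 2 equally likely choices, so probability 1/2; weight (1/5)·(1/2) = 1/10.
If it is in box 2 (prior 1/5): the host opened box 2, so this case is ruled out; weight (1/5)·0 = 0.
If it is in box 3 (prior 2/5): the host has 2 equally likely choices, so probability 1/2; weight (2/5)·(1/2) = 1/5.
If it is in box 4 (prior 1/5): the host has 3 equally likely choices, so probability 1/3; weight (1/5)·(1/3) = 1/15.
The weights sum to 11/30.
So P(the gold coin in box 4 | the host opened box 2) = (1/15) / (11/30) = 2/11.

2/11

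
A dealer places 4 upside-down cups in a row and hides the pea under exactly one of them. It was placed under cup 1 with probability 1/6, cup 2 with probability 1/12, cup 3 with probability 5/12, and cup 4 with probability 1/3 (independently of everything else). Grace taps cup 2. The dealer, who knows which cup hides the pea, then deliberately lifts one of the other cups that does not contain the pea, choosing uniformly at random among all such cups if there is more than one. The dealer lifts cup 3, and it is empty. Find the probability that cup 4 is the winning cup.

Apply Bayes' rule, conditioning on where the pea actually is.
If it is under cup 1 (prior 1/6): the dealer has 2 equally likely choices, so probability 1/2; weight (1/6)·(1/2) = 1/12.
If it is under cup 2 (prior 1/12): the dealer has 3 equally likely choices, so probability 1/3; weight (1/12)·(1/3) = 1/36.
If it is under cup 3 (prior 5/12): the dealer opened cup 3, so this case is ruled out; weight (5/12)·0 = 0.
If it is under cup 4 (prior 1/3): the dealer has 2 equally likely choices, so probability 1/2; weight (1/3)·(1/2) = 1/6.
The weights sum to 5/18.
So P(the pea under cup 4 | the dealer opened cup 3) = (1/6) / (5/18) = 3/5.

3/5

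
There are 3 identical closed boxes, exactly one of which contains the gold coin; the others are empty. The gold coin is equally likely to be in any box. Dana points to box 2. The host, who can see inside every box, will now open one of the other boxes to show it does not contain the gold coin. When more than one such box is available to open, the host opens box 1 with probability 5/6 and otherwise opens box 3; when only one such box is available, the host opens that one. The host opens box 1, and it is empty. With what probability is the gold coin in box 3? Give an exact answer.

Consider each possible location of the gold coin in turn.
If it is in box 1 (prior 1/3): the host opened box 1, so this case is ruled out; weight (1/3)·0 = 0.
If it is in box 2 (prior 1/3): box 1 is available, opened with probability 5/6; weight (1/3)·(5/6) = 5/18.
If it is in box 3 (prior 1/3): only box 1 is available, probability 1; weight (1/3)·1 = 1/3.
The weights sum to 11/18.
So P(the gold coin in box 3 | the host opened box 1) = (1/3) / (11/18) = 6/11.

6/11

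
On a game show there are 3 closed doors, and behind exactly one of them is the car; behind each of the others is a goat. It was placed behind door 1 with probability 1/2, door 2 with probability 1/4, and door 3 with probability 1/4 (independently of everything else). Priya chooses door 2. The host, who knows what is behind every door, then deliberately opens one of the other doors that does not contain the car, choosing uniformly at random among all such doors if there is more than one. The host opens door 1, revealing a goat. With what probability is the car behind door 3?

2/3

Condition on the true location of the car.
If it is behind door 1 (prior 1/2): the host opened door 1, so this case is ruled out; weight (1/2)·0 = 0.
If it is behind door 2 (prior 1/4): the host has 2 equally likely choices, so probability 1/2; weight (1/4)·(1/2) = 1/8.
If it is behind door 3 (prior 1/4): the host has no choice, probability 1; weight (1/4)·1 = 1/4.
The weights sum to 3/8.
So P(the car behind door 3 | the host opened door 1) = (1/4) / (3/8) = 2/3.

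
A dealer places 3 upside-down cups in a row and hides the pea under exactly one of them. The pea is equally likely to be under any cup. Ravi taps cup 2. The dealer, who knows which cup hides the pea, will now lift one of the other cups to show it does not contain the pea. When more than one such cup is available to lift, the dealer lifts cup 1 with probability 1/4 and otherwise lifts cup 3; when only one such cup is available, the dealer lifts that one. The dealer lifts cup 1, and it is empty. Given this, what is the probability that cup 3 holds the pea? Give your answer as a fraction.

4/5

Apply Bayes' rule, conditioning on where the pea actually is.
If it is under cup 1 (prior 1/3): the dealer opened cup 1, so this case is ruled out; weight (1/3)·0 = 0.
If it is under cup 2 (prior 1/3): cup 1 is available, opened with probability 1/4; weight (1/3)·(1/4) = 1/12.
If it is under cup 3 (prior 1/3): only cup 1 is available, probability 1; weight (1/3)·1 = 1/3.
The weights sum to 5/12.
So P(the pea under cup 3 | the dealer opened cup 1) = (1/3) / (5/12) = 4/5.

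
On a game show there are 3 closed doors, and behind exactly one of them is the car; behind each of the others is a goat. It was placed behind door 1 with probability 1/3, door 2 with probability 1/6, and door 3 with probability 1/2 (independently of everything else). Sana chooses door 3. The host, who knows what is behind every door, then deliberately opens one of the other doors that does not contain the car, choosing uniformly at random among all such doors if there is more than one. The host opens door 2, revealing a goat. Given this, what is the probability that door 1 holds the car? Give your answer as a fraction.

Consider each possible location of the car in turn.
If it is behind door 1 (prior 1/3): the host has no choice, probability 1; weight (1/3)·1 = 1/3.
If it is behind door 2 (prior 1/6): the host opened door 2, so this case is ruled out; weight (1/6)·0 = 0.
If it is behind door 3 (prior 1/2): the host has 2 equally likely choices, so probability 1/2; weight (1/2)·(1/2) = 1/4.
The weights sum to 7/12.
So P(the car behind door 1 | the host opened door 2) = (1/3) / (7/12) = 4/7.

4/7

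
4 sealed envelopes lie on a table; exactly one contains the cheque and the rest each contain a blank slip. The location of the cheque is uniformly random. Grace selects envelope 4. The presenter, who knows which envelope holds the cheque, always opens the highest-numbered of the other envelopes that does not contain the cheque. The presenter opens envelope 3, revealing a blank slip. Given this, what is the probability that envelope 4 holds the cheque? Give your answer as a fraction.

1/3

Apply Bayes' rule, conditioning on where the cheque actually is.
If it is in any of envelopes 1, 2, and 4 (prior 1/4 each): envelope 3 is the highest-numbered option available, probability 1; weight (1/4)·1 = 1/4 each.
If it is in envelope 3 (prior 1/4): the presenter opened envelope 3, so this case is ruled out; weight (1/4)·0 = 0.
The weights sum to 3/4.
So P(the cheque in envelope 4 | the presenter opened envelope 3) = (1/4) / (3/4) = 1/3.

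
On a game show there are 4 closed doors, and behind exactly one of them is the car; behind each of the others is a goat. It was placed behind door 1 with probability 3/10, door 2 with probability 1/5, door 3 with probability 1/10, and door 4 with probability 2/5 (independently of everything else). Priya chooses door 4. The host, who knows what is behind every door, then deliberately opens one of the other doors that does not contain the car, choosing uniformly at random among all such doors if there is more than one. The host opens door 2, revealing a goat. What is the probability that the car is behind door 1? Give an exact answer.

9/20

Condition on the true location of the car.
If it is behind door 1 (prior 3/10): the host has 2 equally likely choices, so probability 1/2; weight (3/10)·(1/2) = 3/20.
If it is behind door 2 (prior 1/5): the host opened door 2, so this case is ruled out; weight (1/5)·0 = 0.
If it is behind door 3 (prior 1/10): the host has 2 equally likely choices, so probability 1/2; weight (1/10)·(1/2) = 1/20.
If it is behind door 4 (prior 2/5): the host has 3 equally likely choices, so probability 1/3; weight (2/5)·(1/3) = 2/15.
The weights sum to 1/3.
So P(the car behind door 1 | the host opened door 2) = (3/20) / (1/3) = 9/20.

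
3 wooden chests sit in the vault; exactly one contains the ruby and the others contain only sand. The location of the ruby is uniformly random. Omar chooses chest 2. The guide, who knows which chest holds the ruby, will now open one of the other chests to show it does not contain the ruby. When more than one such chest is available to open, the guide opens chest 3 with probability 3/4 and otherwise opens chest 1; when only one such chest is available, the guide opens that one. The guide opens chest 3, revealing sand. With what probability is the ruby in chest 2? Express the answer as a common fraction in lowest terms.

3/7

Apply Bayes' rule, conditioning on where the ruby actually is.
If it is in chest 1 (prior 1/3): only chest 3 is available, probability 1; weight (1/3)·1 = 1/3.
If it is in chest 2 (prior 1/3): chest 3 is available, opened with probability 3/4; weight (1/3)·(3/4) = 1/4.
If it is in chest 3 (prior 1/3): the guide opened chest 3, so this case is ruled out; weight (1/3)·0 = 0.
The weights sum to 7/12.
So P(the ruby in chest 2 | the guide opened chest 3) = (1/4) / (7/12) = 3/7.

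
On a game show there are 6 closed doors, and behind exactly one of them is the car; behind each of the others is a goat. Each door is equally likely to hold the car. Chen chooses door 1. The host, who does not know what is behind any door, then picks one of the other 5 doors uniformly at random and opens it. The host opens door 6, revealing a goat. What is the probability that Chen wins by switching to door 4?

1/5

Consider each possible location of the car in turn.
If it is behind any of doors 1, 2, 3, 4, and 5 (prior 1/6 each): the host picks door 6 with probability 1/5 regardless, and it is not the prize; weight (1/6)·(1/5) = 1/30 each.
If it is behind door 6 (prior 1/6): the host opened door 6, so this case is ruled out; weight (1/6)·0 = 0.
The weights sum to 1/6.
So P(the car behind door 4 | the host opened door 6) = (1/30) / (1/6) = 1/5.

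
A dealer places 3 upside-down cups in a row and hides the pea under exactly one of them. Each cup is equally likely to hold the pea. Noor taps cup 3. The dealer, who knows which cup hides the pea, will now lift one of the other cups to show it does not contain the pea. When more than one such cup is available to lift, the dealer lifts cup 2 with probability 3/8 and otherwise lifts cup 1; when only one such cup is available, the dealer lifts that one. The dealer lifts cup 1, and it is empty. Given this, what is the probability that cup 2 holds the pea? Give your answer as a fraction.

Condition on the true location of the pea.
If it is under cup 1 (prior 1/3): the dealer opened cup 1, so this case is ruled out; weight (1/3)·0 = 0.
If it is under cup 2 (prior 1/3): only cup 1 is available, probability 1; weight (1/3)·1 = 1/3.
If it is under cup 3 (prior 1/3): cup 2 is available but not opened, probability 5/8; weight (1/3)·(5/8) = 5/24.
The weights sum to 13/24.
So P(the pea under cup 2 | the dealer opened cup 1) = (1/3) / (13/24) = 8/13.

8/13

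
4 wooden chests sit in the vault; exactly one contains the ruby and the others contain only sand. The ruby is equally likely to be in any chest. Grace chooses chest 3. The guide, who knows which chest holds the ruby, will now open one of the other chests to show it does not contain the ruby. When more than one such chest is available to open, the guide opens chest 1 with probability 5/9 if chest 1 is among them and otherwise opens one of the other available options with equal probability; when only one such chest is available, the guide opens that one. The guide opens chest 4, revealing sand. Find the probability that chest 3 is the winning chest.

Condition on the true location of the ruby.
If it is in chest 1 (prior 1/4): chest 1 holds the prize so is unavailable; the guide chooses uniformly among the 2 others, probability 1/2; weight (1/4)·(1/2) = 1/8.
If it is in chest 2 (prior 1/4): chest 1 is available but not opened, probability 4/9; weight (1/4)·(4/9) = 1/9.
If it is in chest 3 (prior 1/4): chest 1 is available but not opened; chest 4 gets probability (1 − 5/9)/2 = 2/9; weight (1/4)·(2/9) = 1/18.
If it is in chest 4 (prior 1/4): the guide opened chest 4, so this case is ruled out; weight (1/4)·0 = 0.
The weights sum to 7/24.
So P(the ruby in chest 3 | the guide opened chest 4) = (1/18) / (7/24) = 4/21.

4/21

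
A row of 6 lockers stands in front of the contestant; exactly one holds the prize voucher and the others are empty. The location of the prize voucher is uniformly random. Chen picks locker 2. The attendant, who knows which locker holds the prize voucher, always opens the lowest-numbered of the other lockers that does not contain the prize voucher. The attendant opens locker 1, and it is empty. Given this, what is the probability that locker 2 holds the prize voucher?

1/5

Apply Bayes' rule, conditioning on where the prize voucher actually is.
If it is in locker 1 (prior 1/6): the attendant opened locker 1, so this case is ruled out; weight (1/6)·0 = 0.
If it is in any of lockers 2, 3, 4, 5, and 6 (prior 1/6 each): locker 1 is the lowest-numbered option available, probability 1; weight (1/6)·1 = 1/6 each.
The weights sum to 5/6.
So P(the prize voucher in locker 2 | the attendant opened locker 1) = (1/6) / (5/6) = 1/5.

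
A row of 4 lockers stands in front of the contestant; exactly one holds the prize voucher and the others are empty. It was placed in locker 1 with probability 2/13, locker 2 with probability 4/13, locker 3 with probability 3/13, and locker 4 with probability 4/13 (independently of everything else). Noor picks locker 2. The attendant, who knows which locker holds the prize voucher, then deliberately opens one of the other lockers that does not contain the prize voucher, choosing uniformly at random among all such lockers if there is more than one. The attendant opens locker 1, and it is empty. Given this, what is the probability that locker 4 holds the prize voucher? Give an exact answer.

Apply Bayes' rule, conditioning on where the prize voucher actually is.
If it is in locker 1 (prior 2/13): the attendant opened locker 1, so this case is ruled out; weight (2/13)·0 = 0.
If it is in locker 2 (prior 4/13): the attendant has 3 equally likely choices, so probability 1/3; weight (4/13)·(1/3) = 4/39.
If it is in locker 3 (prior 3/13): the attendant has 2 equally likely choices, so probability 1/2; weight (3/13)·(1/2) = 3/26.
If it is in locker 4 (prior 4/13): the attendant has 2 equally likely choices, so probability 1/2; weight (4/13)·(1/2) = 2/13.
The weights sum to 29/78.
So P(the prize voucher in locker 4 | the attendant opened locker 1) = (2/13) / (29/78) = 12/29.

12/29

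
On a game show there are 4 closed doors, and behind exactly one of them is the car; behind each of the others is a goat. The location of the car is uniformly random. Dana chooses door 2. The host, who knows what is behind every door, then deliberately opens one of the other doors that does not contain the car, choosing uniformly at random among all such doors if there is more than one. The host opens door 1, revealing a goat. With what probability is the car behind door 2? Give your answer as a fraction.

Consider each possible location of the car in turn.
If it is behind door 1 (prior 1/4): the host opened door 1, so this case is ruled out; weight (1/4)·0 = 0.
If it is behind door 2 (prior 1/4): the host has 3 equally likely choices, so probability 1/3; weight (1/4)·(1/3) = 1/12.
If it is behind either of doors 3 and 4 (prior 1/4 each): the host has 2 equally likely choices, so probability 1/2; weight (1/4)·(1/2) = 1/8 each.
The weights sum to 1/3.
So P(the car behind door 2 | the host opened door 1) = (1/12) / (1/3) = 1/4.

1/4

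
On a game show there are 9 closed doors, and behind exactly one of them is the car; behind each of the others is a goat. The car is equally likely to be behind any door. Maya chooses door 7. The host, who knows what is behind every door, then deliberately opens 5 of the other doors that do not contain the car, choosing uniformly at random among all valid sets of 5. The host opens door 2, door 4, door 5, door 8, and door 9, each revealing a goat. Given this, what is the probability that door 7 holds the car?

1/9

Consider each possible location of the car in turn.
If it is behind any of doors 1, 3, and 6 (prior 1/9 each): the host has 21 equally likely choices, so probability 1/21; weight (1/9)·(1/21) = 1/189 each.
If it is behind any of doors 2, 4, 5, 8, and 9 (prior 1/9 each): that door was opened and seen not to hold the prize — ruled out; weight (1/9)·0 = 0 each.
If it is behind door 7 (prior 1/9): the host has 56 equally likely choices, so probability 1/56; weight (1/9)·(1/56) = 1/504.
The weights sum to 1/56.
So P(the car behind door 7 | the host opened door 2, door 4, door 5, door 8, and door 9) = (1/504) / (1/56) = 1/9.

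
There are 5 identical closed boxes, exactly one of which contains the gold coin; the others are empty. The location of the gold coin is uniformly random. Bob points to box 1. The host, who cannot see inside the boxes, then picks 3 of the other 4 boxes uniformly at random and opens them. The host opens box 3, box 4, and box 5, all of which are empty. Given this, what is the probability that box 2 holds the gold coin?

1/2

Consider each possible location of the gold coin in turn.
If it is in either of boxes 1 and 2 (prior 1/5 each): the host picks exactly this set with probability 1/4 regardless, and none is the prize; weight (1/5)·(1/4) = 1/20 each.
If it is in any of boxes 3, 4, and 5 (prior 1/5 each): that box was opened and seen not to hold the prize — ruled out; weight (1/5)·0 = 0 each.
The weights sum to 1/10.
So P(the gold coin in box 2 | the host opened box 3, box 4, and box 5) = (1/20) / (1/10) = 1/2.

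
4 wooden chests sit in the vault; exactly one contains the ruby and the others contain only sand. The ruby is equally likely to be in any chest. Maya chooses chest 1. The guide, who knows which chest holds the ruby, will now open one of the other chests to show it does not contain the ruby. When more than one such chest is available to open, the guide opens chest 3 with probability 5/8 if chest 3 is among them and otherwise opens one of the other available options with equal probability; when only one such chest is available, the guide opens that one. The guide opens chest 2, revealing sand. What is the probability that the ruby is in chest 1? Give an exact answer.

3/17

Consider each possible location of the ruby in turn.
If it is in chest 1 (prior 1/4): chest 3 is available but not opened; chest 2 gets probability (1 − 5/8)/2 = 3/16; weight (1/4)·(3/16) = 3/64.
If it is in chest 2 (prior 1/4): the guide opened chest 2, so this case is ruled out; weight (1/4)·0 = 0.
If it is in chest 3 (prior 1/4): chest 3 holds the prize so is unavailable; the guide chooses uniformly among the 2 others, probability 1/2; weight (1/4)·(1/2) = 1/8.
If it is in chest 4 (prior 1/4): chest 3 is available but not opened, probability 3/8; weight (1/4)·(3/8) = 3/32.
The weights sum to 17/64.
So P(the ruby in chest 1 | the guide opened chest 2) = (3/64) / (17/64) = 3/17.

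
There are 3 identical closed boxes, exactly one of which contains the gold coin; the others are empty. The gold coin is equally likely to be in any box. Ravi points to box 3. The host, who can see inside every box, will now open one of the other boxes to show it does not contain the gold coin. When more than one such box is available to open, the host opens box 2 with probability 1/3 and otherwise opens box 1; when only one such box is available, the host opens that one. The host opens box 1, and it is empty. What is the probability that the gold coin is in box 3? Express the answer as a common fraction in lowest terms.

2/5

Condition on the true location of the gold coin.
If it is in box 1 (prior 1/3): the host opened box 1, so this case is ruled out; weight (1/3)·0 = 0.
If it is in box 2 (prior 1/3): only box 1 is available, probability 1; weight (1/3)·1 = 1/3.
If it is in box 3 (prior 1/3): box 2 is available but not opened, probability 2/3; weight (1/3)·(2/3) = 2/9.
The weights sum to 5/9.
So P(the gold coin in box 3 | the host opened box 1) = (2/9) / (5/9) = 2/5.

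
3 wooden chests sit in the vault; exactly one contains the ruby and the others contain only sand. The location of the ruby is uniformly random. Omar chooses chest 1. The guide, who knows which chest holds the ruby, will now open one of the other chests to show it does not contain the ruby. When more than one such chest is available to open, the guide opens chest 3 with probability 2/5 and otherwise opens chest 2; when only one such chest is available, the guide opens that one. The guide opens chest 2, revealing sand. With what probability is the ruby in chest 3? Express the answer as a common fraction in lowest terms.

Condition on the true location of the ruby.
If it is in chest 1 (prior 1/3): chest 3 is available but not opened, probability 3/5; weight (1/3)·(3/5) = 1/5.
If it is in chest 2 (prior 1/3): the guide opened chest 2, so this case is ruled out; weight (1/3)·0 = 0.
If it is in chest 3 (prior 1/3): only chest 2 is available, probability 1; weight (1/3)·1 = 1/3.
The weights sum to 8/15.
So P(the ruby in chest 3 | the guide opened chest 2) = (1/3) / (8/15) = 5/8.

5/8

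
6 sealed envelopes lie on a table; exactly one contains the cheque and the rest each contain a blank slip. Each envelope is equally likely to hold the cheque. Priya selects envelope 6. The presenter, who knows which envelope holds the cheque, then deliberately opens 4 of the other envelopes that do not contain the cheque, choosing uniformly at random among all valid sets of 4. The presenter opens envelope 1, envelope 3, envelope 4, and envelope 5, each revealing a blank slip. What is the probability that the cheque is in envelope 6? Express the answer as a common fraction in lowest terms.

1/6

Apply Bayes' rule, conditioning on where the cheque actually is.
If it is in any of envelopes 1, 3, 4, and 5 (prior 1/6 each): that envelope was opened and seen not to hold the prize — ruled out; weight (1/6)·0 = 0 each.
If it is in envelope 2 (prior 1/6): the presenter has no choice, probability 1; weight (1/6)·1 = 1/6.
If it is in envelope 6 (prior 1/6): the presenter has 5 equally likely choices, so probability 1/5; weight (1/6)·(1/5) = 1/30.
The weights sum to 1/5.
So P(the cheque in envelope 6 | the presenter opened envelope 1, envelope 3, envelope 4, and envelope 5) = (1/30) / (1/5) = 1/6.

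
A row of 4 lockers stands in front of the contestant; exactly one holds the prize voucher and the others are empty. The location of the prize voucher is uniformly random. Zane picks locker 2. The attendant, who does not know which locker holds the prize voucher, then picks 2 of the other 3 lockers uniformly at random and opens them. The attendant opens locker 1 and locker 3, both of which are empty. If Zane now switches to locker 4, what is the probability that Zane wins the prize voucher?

1/2

Because the attendant chose which lockers to open without knowing where the prize voucher is, the choice is independent of the prize location. Learning that none of the 2 opened lockers holds the prize voucher simply rules out those 2 locations and leaves the remaining 2 lockers still equally likely by symmetry.
So P(the prize voucher in locker 4) = 1/2.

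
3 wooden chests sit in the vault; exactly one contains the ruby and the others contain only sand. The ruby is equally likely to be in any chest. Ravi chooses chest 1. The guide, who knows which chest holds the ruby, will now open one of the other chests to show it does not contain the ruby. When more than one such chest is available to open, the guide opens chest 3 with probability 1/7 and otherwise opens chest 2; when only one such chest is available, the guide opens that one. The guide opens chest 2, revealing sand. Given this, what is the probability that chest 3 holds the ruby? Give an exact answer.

Condition on the true location of the ruby.
If it is in chest 1 (prior 1/3): chest 3 is available but not opened, probability 6/7; weight (1/3)·(6/7) = 2/7.
If it is in chest 2 (prior 1/3): the guide opened chest 2, so this case is ruled out; weight (1/3)·0 = 0.
If it is in chest 3 (prior 1/3): only chest 2 is available, probability 1; weight (1/3)·1 = 1/3.
The weights sum to 13/21.
So P(the ruby in chest 3 | the guide opened chest 2) = (1/3) / (13/21) = 7/13.

7/13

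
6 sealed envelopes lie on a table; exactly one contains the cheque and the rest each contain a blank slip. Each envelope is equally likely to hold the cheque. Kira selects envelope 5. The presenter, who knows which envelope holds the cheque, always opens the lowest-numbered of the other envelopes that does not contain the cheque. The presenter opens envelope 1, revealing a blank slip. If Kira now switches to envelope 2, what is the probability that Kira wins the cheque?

1/5

Apply Bayes' rule, conditioning on where the cheque actually is.
If it is in envelope 1 (prior 1/6): the presenter opened envelope 1, so this case is ruled out; weight (1/6)·0 = 0.
If it is in any of envelopes 2, 3, 4, 5, and 6 (prior 1/6 each): envelope 1 is the lowest-numbered option available, probability 1; weight (1/6)·1 = 1/6 each.
The weights sum to 5/6.
So P(the cheque in envelope 2 | the presenter opened envelope 1) = (1/6) / (5/6) = 1/5.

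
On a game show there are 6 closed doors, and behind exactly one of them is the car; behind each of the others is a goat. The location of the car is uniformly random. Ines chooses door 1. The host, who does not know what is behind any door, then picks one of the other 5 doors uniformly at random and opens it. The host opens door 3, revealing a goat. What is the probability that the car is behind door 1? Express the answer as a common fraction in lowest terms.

1/5

Condition on the true location of the car.
If it is behind any of doors 1, 2, 4, 5, and 6 (prior 1/6 each): the host picks door 3 with probability 1/5 regardless, and it is not the prize; weight (1/6)·(1/5) = 1/30 each.
If it is behind door 3 (prior 1/6): the host opened door 3, so this case is ruled out; weight (1/6)·0 = 0.
The weights sum to 1/6.
So P(the car behind door 1 | the host opened door 3) = (1/30) / (1/6) = 1/5.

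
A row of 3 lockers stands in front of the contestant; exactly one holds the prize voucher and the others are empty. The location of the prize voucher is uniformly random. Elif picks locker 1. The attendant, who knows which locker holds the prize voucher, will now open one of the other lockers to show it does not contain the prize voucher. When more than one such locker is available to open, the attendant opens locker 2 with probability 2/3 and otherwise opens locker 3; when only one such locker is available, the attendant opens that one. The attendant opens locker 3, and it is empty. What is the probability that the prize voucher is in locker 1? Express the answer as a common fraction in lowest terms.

Consider each possible location of the prize voucher in turn.
If it is in locker 1 (prior 1/3): locker 2 is available but not opened, probability 1/3; weight (1/3)·(1/3) = 1/9.
If it is in locker 2 (prior 1/3): only locker 3 is available, probability 1; weight (1/3)·1 = 1/3.
If it is in locker 3 (prior 1/3): the attendant opened locker 3, so this case is ruled out; weight (1/3)·0 = 0.
The weights sum to 4/9.
So P(the prize voucher in locker 1 | the attendant opened locker 3) = (1/9) / (4/9) = 1/4.

1/4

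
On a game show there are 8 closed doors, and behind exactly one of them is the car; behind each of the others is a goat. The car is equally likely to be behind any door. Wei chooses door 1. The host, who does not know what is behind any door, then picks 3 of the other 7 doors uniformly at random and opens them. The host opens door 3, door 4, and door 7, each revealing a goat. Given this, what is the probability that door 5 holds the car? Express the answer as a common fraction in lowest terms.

Condition on the true location of the car.
If it is behind any of doors 1, 2, 5, 6, and 8 (prior 1/8 each): the host picks exactly this set with probability 1/35 regardless, and none is the prize; weight (1/8)·(1/35) = 1/280 each.
If it is behind any of doors 3, 4, and 7 (prior 1/8 each): that door was opened and seen not to hold the prize — ruled out; weight (1/8)·0 = 0 each.
The weights sum to 1/56.
So P(the car behind door 5 | the host opened door 3, door 4, and door 7) = (1/280) / (1/56) = 1/5.

1/5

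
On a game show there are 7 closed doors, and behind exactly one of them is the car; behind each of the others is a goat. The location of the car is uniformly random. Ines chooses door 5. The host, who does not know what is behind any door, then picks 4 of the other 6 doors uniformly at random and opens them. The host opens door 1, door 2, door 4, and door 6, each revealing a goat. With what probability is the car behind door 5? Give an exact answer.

Consider each possible location of the car in turn.
If it is behind any of doors 1, 2, 4, and 6 (prior 1/7 each): that door was opened and seen not to hold the prize — ruled out; weight (1/7)·0 = 0 each.
If it is behind any of doors 3, 5, and 7 (prior 1/7 each): the host picks exactly this set with probability 1/15 regardless, and none is the prize; weight (1/7)·(1/15) = 1/105 each.
The weights sum to 1/35.
So P(the car behind door 5 | the host opened door 1, door 2, door 4, and door 6) = (1/105) / (1/35) = 1/3.

1/3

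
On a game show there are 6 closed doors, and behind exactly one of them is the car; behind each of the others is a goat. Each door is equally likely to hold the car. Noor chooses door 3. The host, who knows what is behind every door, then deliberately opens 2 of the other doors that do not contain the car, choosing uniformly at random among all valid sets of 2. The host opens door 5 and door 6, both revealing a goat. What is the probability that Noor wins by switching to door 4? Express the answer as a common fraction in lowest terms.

Apply Bayes' rule, conditioning on where the car actually is.
If it is behind any of doors 1, 2, and 4 (prior 1/6 each): the host has 6 equally likely choices, so probability 1/6; weight (1/6)·(1/6) = 1/36 each.
If it is behind door 3 (prior 1/6): the host has 10 equally likely choices, so probability 1/10; weight (1/6)·(1/10) = 1/60.
If it is behind either of doors 5 and 6 (prior 1/6 each): that door was opened and seen not to hold the prize — ruled out; weight (1/6)·0 = 0 each.
The weights sum to 1/10.
So P(the car behind door 4 | the host opened door 5 and door 6) = (1/36) / (1/10) = 5/18.

5/18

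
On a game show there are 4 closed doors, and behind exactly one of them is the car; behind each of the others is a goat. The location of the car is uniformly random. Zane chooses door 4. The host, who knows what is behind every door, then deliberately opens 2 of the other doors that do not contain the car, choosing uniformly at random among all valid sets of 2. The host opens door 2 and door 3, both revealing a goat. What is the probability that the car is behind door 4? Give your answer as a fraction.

Consider each possible location of the car in turn.
If it is behind door 1 (prior 1/4): the host has no choice, probability 1; weight (1/4)·1 = 1/4.
If it is behind either of doors 2 and 3 (prior 1/4 each): that door was opened and seen not to hold the prize — ruled out; weight (1/4)·0 = 0 each.
If it is behind door 4 (prior 1/4): the host has 3 equally likely choices, so probability 1/3; weight (1/4)·(1/3) = 1/12.
The weights sum to 1/3.
So P(the car behind door 4 | the host opened door 2 and door 3) = (1/12) / (1/3) = 1/4.

1/4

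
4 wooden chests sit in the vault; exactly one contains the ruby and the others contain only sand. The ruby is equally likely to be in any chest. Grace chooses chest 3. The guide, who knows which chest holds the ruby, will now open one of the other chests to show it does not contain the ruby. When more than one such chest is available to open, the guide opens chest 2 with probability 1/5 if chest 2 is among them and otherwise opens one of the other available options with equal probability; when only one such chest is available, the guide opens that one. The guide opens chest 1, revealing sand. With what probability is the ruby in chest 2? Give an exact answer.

Apply Bayes' rule, conditioning on where the ruby actually is.
If it is in chest 1 (prior 1/4): the guide opened chest 1, so this case is ruled out; weight (1/4)·0 = 0.
If it is in chest 2 (prior 1/4): chest 2 holds the prize so is unavailable; the guide chooses uniformly among the 2 others, probability 1/2; weight (1/4)·(1/2) = 1/8.
If it is in chest 3 (prior 1/4): chest 2 is available but not opened; chest 1 gets probability (1 − 1/5)/2 = 2/5; weight (1/4)·(2/5) = 1/10.
If it is in chest 4 (prior 1/4): chest 2 is available but not opened, probability 4/5; weight (1/4)·(4/5) = 1/5.
The weights sum to 17/40.
So P(the ruby in chest 2 | the guide opened chest 1) = (1/8) / (17/40) = 5/17.

5/17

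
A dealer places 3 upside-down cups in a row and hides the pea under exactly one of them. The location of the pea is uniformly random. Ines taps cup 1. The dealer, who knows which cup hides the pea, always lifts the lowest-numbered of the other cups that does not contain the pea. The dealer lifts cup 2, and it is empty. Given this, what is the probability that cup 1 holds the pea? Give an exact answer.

1/2

Consider each possible location of the pea in turn.
If it is under either of cups 1 and 3 (prior 1/3 each): cup 2 is the lowest-numbered option available, probability 1; weight (1/3)·1 = 1/3 each.
If it is under cup 2 (prior 1/3): the dealer opened cup 2, so this case is ruled out; weight (1/3)·0 = 0.
The weights sum to 2/3.
So P(the pea under cup 1 | the dealer opened cup 2) = (1/3) / (2/3) = 1/2.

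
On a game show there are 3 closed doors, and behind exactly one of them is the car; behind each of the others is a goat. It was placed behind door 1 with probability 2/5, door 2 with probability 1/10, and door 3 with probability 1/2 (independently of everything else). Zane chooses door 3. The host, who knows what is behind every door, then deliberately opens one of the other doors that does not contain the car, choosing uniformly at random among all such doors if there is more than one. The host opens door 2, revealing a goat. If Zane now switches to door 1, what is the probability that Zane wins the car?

8/13

Consider each possible location of the car in turn.
If it is behind door 1 (prior 2/5): the host has no choice, probability 1; weight (2/5)·1 = 2/5.
If it is behind door 2 (prior 1/10): the host opened door 2, so this case is ruled out; weight (1/10)·0 = 0.
If it is behind door 3 (prior 1/2): the host has 2 equally likely choices, so probability 1/2; weight (1/2)·(1/2) = 1/4.
The weights sum to 13/20.
So P(the car behind door 1 | the host opened door 2) = (2/5) / (13/20) = 8/13.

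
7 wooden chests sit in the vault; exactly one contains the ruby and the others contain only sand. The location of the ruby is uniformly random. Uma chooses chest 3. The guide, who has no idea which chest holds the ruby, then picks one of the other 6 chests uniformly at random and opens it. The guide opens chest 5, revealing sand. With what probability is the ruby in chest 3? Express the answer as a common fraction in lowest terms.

Apply Bayes' rule, conditioning on where the ruby actually is.
If it is in any of chests 1, 2, 3, 4, 6, and 7 (prior 1/7 each): the guide picks chest 5 with probability 1/6 regardless, and it is not the prize; weight (1/7)·(1/6) = 1/42 each.
If it is in chest 5 (prior 1/7): the guide opened chest 5, so this case is ruled out; weight (1/7)·0 = 0.
The weights sum to 1/7.
So P(the ruby in chest 3 | the guide opened chest 5) = (1/42) / (1/7) = 1/6.

1/6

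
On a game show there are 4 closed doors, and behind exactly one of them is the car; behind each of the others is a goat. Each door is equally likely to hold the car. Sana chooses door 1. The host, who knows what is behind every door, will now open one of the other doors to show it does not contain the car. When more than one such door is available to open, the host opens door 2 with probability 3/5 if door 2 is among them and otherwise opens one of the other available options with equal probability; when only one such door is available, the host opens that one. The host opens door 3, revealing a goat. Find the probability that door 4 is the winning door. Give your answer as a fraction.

Apply Bayes' rule, conditioning on where the car actually is.
If it is behind door 1 (prior 1/4): door 2 is available but not opened; door 3 gets probability (1 − 3/5)/2 = 1/5; weight (1/4)·(1/5) = 1/20.
If it is behind door 2 (prior 1/4): door 2 holds the prize so is unavailable; the host chooses uniformly among the 2 others, probability 1/2; weight (1/4)·(1/2) = 1/8.
If it is behind door 3 (prior 1/4): the host opened door 3, so this case is ruled out; weight (1/4)·0 = 0.
If it is behind door 4 (prior 1/4): door 2 is available but not opened, probability 2/5; weight (1/4)·(2/5) = 1/10.
The weights sum to 11/40.
So P(the car behind door 4 | the host opened door 3) = (1/10) / (11/40) = 4/11.

4/11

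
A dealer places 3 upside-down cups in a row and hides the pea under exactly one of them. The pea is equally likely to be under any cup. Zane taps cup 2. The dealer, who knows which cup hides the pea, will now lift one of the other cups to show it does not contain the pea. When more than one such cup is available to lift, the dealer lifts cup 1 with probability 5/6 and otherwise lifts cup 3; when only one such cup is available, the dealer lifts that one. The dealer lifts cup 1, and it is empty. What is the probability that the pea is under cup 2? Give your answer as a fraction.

Apply Bayes' rule, conditioning on where the pea actually is.
If it is under cup 1 (prior 1/3): the dealer opened cup 1, so this case is ruled out; weight (1/3)·0 = 0.
If it is under cup 2 (prior 1/3): cup 1 is available, opened with probability 5/6; weight (1/3)·(5/6) = 5/18.
If it is under cup 3 (prior 1/3): only cup 1 is available, probability 1; weight (1/3)·1 = 1/3.
The weights sum to 11/18.
So P(the pea under cup 2 | the dealer opened cup 1) = (5/18) / (11/18) = 5/11.

5/11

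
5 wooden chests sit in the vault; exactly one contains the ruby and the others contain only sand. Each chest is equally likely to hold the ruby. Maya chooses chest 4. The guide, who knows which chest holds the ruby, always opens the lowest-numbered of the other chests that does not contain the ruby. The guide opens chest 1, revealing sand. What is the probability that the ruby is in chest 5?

1/4

Consider each possible location of the ruby in turn.
If it is in chest 1 (prior 1/5): the guide opened chest 1, so this case is ruled out; weight (1/5)·0 = 0.
If it is in any of chests 2, 3, 4, and 5 (prior 1/5 each): chest 1 is the lowest-numbered option available, probability 1; weight (1/5)·1 = 1/5 each.
The weights sum to 4/5.
So P(the ruby in chest 5 | the guide opened chest 1) = (1/5) / (4/5) = 1/4.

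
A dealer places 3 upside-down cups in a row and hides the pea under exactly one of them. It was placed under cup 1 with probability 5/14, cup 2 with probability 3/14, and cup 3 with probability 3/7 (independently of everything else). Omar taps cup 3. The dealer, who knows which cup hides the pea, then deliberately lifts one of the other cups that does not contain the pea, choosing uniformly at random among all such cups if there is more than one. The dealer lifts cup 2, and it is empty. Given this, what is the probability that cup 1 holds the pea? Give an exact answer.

Consider each possible location of the pea in turn.
If it is under cup 1 (prior 5/14): the dealer has no choice, probability 1; weight (5/14)·1 = 5/14.
If it is under cup 2 (prior 3/14): the dealer opened cup 2, so this case is ruled out; weight (3/14)·0 = 0.
If it is under cup 3 (prior 3/7): the dealer has 2 equally likely choices, so probability 1/2; weight (3/7)·(1/2) = 3/14.
The weights sum to 4/7.
So P(the pea under cup 1 | the dealer opened cup 2) = (5/14) / (4/7) = 5/8.

5/8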